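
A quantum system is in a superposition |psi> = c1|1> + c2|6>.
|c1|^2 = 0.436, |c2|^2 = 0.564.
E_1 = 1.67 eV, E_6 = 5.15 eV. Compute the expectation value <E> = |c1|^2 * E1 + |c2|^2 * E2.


<E> = |c1|^2 * E1 + |c2|^2 * E2
= 0.436 * 1.67 + 0.564 * 5.15
= 0.7281 + 2.9046
= 3.6327 eV

3.6327


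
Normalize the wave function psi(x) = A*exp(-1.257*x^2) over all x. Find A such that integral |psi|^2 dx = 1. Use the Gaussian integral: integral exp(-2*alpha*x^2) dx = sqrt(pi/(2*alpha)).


integral |psi|^2 dx = A^2 * sqrt(pi/(2*alpha)) = 1
A^2 = sqrt(2*alpha/pi)
= sqrt(2 * 1.257 / pi)
= 0.894556
A = sqrt(0.894556)
= 0.9458

0.9458


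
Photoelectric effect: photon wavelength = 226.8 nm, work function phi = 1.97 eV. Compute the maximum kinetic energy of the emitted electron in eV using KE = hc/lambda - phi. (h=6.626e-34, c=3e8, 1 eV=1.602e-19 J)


E_photon = hc / lambda
= (6.626e-34)(3e8) / (226.8e-9)
= 8.7646e-19 J
= 5.471 eV
KE = E_photon - phi
= 5.471 - 1.97
= 3.501 eV

3.501


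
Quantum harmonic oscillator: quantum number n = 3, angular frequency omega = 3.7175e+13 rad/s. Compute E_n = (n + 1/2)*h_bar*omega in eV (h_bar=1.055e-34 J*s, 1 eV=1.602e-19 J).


E = (n + 1/2) * h_bar * omega
= (3 + 0.5) * 1.055e-34 * 3.7175e+13
= 3.5 * 3.9220e-21
= 1.3727e-20 J
= 0.0857 eV

0.0857


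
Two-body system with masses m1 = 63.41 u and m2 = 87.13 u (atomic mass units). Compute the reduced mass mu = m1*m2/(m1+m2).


mu = m1 * m2 / (m1 + m2)
= 63.41 * 87.13 / (63.41 + 87.13)
= 5524.9133 / 150.54
= 36.7006 u

36.7006


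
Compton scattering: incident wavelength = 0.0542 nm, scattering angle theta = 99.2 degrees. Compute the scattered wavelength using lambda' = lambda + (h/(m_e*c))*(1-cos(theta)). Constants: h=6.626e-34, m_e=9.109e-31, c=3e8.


Compton wavelength: h/(m_e*c) = 2.4247e-12 m
d_lambda = 2.4247e-12 * (1 - cos(99.2 deg))
= 2.4247e-12 * 1.159881
= 2.8124e-12 m = 0.002812 nm
lambda' = 0.0542 + 0.002812
= 0.057012 nm

0.057012


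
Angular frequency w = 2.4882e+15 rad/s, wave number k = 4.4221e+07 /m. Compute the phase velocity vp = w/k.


vp = w / k
= 2.4882e+15 / 4.4221e+07
= 5.6267e+07 m/s

5.6267e+07


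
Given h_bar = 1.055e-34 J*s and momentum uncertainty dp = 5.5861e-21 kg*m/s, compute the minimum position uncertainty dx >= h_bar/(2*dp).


dx = h_bar / (2 * dp)
= 1.055e-34 / (2 * 5.5861e-21)
= 1.055e-34 / 1.1172e-20
= 9.4431e-15 m

9.4431e-15


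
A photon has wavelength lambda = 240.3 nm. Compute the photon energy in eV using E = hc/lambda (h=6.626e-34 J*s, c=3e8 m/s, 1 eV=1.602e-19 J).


E = hc / lambda
= (6.626e-34)(3e8) / (240.3e-9)
= 1.9878e-25 / 2.4030e-07
= 8.2722e-19 J
Converting to eV: 8.2722e-19 / 1.602e-19
= 5.1636 eV

5.1636


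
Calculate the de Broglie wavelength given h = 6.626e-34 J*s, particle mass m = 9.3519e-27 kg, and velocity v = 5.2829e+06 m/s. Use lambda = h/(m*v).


lambda = h / (m * v)
= 6.626e-34 / (9.3519e-27 * 5.2829e+06)
= 6.626e-34 / 4.9405e-20
= 1.3412e-14 m

1.3412e-14


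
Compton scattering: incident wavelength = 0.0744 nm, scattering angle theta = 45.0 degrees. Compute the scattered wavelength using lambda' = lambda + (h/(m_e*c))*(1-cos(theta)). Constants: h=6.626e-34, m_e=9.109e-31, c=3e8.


Compton wavelength: h/(m_e*c) = 2.4247e-12 m
d_lambda = 2.4247e-12 * (1 - cos(45.0 deg))
= 2.4247e-12 * 0.292893
= 7.1018e-13 m = 0.00071 nm
lambda' = 0.0744 + 0.00071
= 0.07511 nm

0.07511


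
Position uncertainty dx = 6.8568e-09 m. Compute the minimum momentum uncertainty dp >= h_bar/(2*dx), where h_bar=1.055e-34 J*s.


dp = h_bar / (2 * dx)
= 1.055e-34 / (2 * 6.8568e-09)
= 1.055e-34 / 1.3714e-08
= 7.6931e-27 kg*m/s

7.6931e-27


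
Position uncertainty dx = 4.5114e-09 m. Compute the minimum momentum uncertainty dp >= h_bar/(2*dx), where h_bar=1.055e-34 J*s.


dp = h_bar / (2 * dx)
= 1.055e-34 / (2 * 4.5114e-09)
= 1.055e-34 / 9.0228e-09
= 1.1693e-26 kg*m/s

1.1693e-26


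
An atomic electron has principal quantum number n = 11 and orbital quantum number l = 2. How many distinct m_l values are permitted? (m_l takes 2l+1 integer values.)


m_l ranges from -l to +l in integer steps
So m_l goes from -2 to +2
Count = 2l + 1 = 2*2 + 1
= 5

5


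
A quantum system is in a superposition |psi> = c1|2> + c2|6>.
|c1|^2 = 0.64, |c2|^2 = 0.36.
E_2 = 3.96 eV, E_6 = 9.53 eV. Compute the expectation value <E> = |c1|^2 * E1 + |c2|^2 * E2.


<E> = |c1|^2 * E1 + |c2|^2 * E2
= 0.64 * 3.96 + 0.36 * 9.53
= 2.5344 + 3.4308
= 5.9652 eV

5.9652


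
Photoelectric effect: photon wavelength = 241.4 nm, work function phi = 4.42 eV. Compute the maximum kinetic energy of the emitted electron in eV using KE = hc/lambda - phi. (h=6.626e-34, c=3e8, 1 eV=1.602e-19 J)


E_photon = hc / lambda
= (6.626e-34)(3e8) / (241.4e-9)
= 8.2345e-19 J
= 5.1401 eV
KE = E_photon - phi
= 5.1401 - 4.42
= 0.7201 eV

0.7201


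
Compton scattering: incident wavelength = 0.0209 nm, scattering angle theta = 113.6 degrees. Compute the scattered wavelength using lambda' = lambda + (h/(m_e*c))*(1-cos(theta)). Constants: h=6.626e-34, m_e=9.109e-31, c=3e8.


Compton wavelength: h/(m_e*c) = 2.4247e-12 m
d_lambda = 2.4247e-12 * (1 - cos(113.6 deg))
= 2.4247e-12 * 1.400349
= 3.3954e-12 m = 0.003395 nm
lambda' = 0.0209 + 0.003395
= 0.024295 nm

0.024295


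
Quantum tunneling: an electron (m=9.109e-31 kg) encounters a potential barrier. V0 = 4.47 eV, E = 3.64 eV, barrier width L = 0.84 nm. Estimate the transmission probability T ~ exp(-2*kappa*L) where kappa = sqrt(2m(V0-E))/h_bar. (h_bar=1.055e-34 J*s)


V0 - E = 0.83 eV = 1.3297e-19 J
kappa = sqrt(2 * m * (V0-E)) / h_bar
= sqrt(2 * 9.109e-31 * 1.3297e-19) / 1.055e-34
= 4.6652e+09 /m
2*kappa*L = 2 * 4.6652e+09 * 0.84e-9
= 7.8375
T = exp(-7.8375) = 3.946550e-04

3.946550e-04


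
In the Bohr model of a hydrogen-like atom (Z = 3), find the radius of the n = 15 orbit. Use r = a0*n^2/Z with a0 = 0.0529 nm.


r = a0 * n^2 / Z
= 0.0529 * 15^2 / 3
= 0.0529 * 225 / 3
= 3.9675 nm

3.9675


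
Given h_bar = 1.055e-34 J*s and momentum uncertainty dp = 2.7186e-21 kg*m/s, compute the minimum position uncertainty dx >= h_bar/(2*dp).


dx = h_bar / (2 * dp)
= 1.055e-34 / (2 * 2.7186e-21)
= 1.055e-34 / 5.4372e-21
= 1.9403e-14 m

1.9403e-14


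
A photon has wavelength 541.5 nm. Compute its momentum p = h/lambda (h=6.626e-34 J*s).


p = h / lambda
= 6.626e-34 / (541.5e-9)
= 6.626e-34 / 5.4150e-07
= 1.2236e-27 kg*m/s

1.2236e-27


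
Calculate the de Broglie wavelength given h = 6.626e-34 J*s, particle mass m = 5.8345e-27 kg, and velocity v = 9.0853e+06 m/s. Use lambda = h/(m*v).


lambda = h / (m * v)
= 6.626e-34 / (5.8345e-27 * 9.0853e+06)
= 6.626e-34 / 5.3008e-20
= 1.2500e-14 m

1.2500e-14


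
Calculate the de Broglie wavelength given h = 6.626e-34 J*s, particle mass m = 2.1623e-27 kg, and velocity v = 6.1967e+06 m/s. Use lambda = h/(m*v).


lambda = h / (m * v)
= 6.626e-34 / (2.1623e-27 * 6.1967e+06)
= 6.626e-34 / 1.3399e-20
= 4.9451e-14 m

4.9451e-14


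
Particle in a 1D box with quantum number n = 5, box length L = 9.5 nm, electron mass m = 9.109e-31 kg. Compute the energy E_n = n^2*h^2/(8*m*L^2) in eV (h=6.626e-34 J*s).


E = n^2 * h^2 / (8 * m * L^2)
= 5^2 * (6.626e-34)^2 / (8 * 9.109e-31 * (9.5e-9)^2)
= 25 * 4.3904e-67 / (8 * 9.109e-31 * 9.0250e-17)
= 1.6689e-20 J
= 0.1042 eV

0.1042


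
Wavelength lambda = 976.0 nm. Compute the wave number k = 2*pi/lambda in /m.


k = 2 * pi / lambda
= 6.2832 / (976.0e-9)
= 6.2832 / 9.7600e-07
= 6.4377e+06 /m

6.4377e+06


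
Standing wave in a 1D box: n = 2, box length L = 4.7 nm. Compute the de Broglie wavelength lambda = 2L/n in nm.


lambda = 2L / n
= 2 * 4.7 / 2
= 9.4 / 2
= 4.7 nm

4.7


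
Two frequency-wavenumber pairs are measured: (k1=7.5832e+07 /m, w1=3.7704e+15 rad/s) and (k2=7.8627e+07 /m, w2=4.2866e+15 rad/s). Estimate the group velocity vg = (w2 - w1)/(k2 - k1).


vg = (w2 - w1) / (k2 - k1)
= (4.2866e+15 - 3.7704e+15) / (7.8627e+07 - 7.5832e+07)
= 5.1620e+14 / 2.7950e+06
= 1.8469e+08 m/s

1.8469e+08


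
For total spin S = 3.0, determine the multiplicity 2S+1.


Spin multiplicity = 2S + 1
= 2 * 3.0 + 1
= 6.0 + 1
= 7

7


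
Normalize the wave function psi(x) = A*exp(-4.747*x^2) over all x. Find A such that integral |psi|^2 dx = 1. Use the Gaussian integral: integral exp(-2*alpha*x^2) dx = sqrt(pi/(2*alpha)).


integral |psi|^2 dx = A^2 * sqrt(pi/(2*alpha)) = 1
A^2 = sqrt(2*alpha/pi)
= sqrt(2 * 4.747 / pi)
= 1.7384
A = sqrt(1.7384)
= 1.3185

1.3185


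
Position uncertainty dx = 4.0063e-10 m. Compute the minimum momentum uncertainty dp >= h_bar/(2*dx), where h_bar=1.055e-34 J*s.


dp = h_bar / (2 * dx)
= 1.055e-34 / (2 * 4.0063e-10)
= 1.055e-34 / 8.0126e-10
= 1.3167e-25 kg*m/s

1.3167e-25


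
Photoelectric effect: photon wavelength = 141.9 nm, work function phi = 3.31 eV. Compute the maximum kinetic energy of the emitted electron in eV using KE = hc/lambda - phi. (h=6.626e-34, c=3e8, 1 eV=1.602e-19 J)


E_photon = hc / lambda
= (6.626e-34)(3e8) / (141.9e-9)
= 1.4008e-18 J
= 8.7444 eV
KE = E_photon - phi
= 8.7444 - 3.31
= 5.4344 eV

5.4344


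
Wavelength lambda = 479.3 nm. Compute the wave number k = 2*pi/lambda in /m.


k = 2 * pi / lambda
= 6.2832 / (479.3e-9)
= 6.2832 / 4.7930e-07
= 1.3109e+07 /m

1.3109e+07


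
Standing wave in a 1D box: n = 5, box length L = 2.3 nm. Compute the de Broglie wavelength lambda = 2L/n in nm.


lambda = 2L / n
= 2 * 2.3 / 5
= 4.6 / 5
= 0.92 nm

0.92


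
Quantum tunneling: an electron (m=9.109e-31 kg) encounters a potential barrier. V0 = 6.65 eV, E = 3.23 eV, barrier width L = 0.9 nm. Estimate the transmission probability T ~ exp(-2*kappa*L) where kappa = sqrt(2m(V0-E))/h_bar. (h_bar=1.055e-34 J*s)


V0 - E = 3.42 eV = 5.4788e-19 J
kappa = sqrt(2 * m * (V0-E)) / h_bar
= sqrt(2 * 9.109e-31 * 5.4788e-19) / 1.055e-34
= 9.4698e+09 /m
2*kappa*L = 2 * 9.4698e+09 * 0.9e-9
= 17.0457
T = exp(-17.0457) = 3.955022e-08

3.955022e-08


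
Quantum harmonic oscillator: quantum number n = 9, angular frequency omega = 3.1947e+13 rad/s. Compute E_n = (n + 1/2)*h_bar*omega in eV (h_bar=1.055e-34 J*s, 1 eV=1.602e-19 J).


E = (n + 1/2) * h_bar * omega
= (9 + 0.5) * 1.055e-34 * 3.1947e+13
= 9.5 * 3.3704e-21
= 3.2019e-20 J
= 0.1999 eV

0.1999


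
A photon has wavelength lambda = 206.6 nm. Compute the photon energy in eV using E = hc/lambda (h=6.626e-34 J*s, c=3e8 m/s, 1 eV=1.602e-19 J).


E = hc / lambda
= (6.626e-34)(3e8) / (206.6e-9)
= 1.9878e-25 / 2.0660e-07
= 9.6215e-19 J
Converting to eV: 9.6215e-19 / 1.602e-19
= 6.0059 eV

6.0059


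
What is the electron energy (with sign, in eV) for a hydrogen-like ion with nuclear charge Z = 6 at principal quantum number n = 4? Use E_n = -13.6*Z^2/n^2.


E_n = -13.6 * Z^2 / n^2
= -13.6 * 6^2 / 4^2
= -13.6 * 36 / 16
= -30.6 eV

-30.6


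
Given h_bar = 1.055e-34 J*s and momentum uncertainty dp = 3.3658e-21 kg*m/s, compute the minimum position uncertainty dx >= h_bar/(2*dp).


dx = h_bar / (2 * dp)
= 1.055e-34 / (2 * 3.3658e-21)
= 1.055e-34 / 6.7316e-21
= 1.5672e-14 m

1.5672e-14


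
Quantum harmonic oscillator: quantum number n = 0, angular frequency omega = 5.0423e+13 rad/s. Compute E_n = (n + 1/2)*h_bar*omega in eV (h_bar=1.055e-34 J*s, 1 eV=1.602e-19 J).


E = (n + 1/2) * h_bar * omega
= (0 + 0.5) * 1.055e-34 * 5.0423e+13
= 0.5 * 5.3196e-21
= 2.6598e-21 J
= 0.0166 eV

0.0166


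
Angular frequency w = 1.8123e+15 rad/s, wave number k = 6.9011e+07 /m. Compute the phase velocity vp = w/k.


vp = w / k
= 1.8123e+15 / 6.9011e+07
= 2.6261e+07 m/s

2.6261e+07


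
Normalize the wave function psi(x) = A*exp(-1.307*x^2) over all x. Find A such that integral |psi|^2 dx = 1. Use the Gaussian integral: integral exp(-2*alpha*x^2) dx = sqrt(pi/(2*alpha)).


integral |psi|^2 dx = A^2 * sqrt(pi/(2*alpha)) = 1
A^2 = sqrt(2*alpha/pi)
= sqrt(2 * 1.307 / pi)
= 0.912174
A = sqrt(0.912174)
= 0.9551

0.9551


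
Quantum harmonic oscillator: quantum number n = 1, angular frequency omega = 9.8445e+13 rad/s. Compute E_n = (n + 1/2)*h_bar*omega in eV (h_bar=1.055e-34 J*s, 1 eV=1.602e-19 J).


E = (n + 1/2) * h_bar * omega
= (1 + 0.5) * 1.055e-34 * 9.8445e+13
= 1.5 * 1.0386e-20
= 1.5579e-20 J
= 0.0972 eV

0.0972


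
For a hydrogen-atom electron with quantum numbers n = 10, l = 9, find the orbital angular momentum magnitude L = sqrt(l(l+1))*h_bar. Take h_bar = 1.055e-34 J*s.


L = sqrt(l*(l+1)) * h_bar
= sqrt(9 * 10) * 1.055e-34
= sqrt(90) * 1.055e-34
= 9.4868 * 1.055e-34
= 1.0009e-33 J*s

1.0009e-33


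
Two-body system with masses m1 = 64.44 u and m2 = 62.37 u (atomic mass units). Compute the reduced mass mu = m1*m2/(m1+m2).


mu = m1 * m2 / (m1 + m2)
= 64.44 * 62.37 / (64.44 + 62.37)
= 4019.1228 / 126.81
= 31.6941 u

31.6941


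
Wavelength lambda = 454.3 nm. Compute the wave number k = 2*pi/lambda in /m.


k = 2 * pi / lambda
= 6.2832 / (454.3e-9)
= 6.2832 / 4.5430e-07
= 1.3830e+07 /m

1.3830e+07


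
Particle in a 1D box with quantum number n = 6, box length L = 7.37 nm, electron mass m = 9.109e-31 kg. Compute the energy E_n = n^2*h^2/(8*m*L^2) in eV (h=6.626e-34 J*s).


E = n^2 * h^2 / (8 * m * L^2)
= 6^2 * (6.626e-34)^2 / (8 * 9.109e-31 * (7.37e-9)^2)
= 36 * 4.3904e-67 / (8 * 9.109e-31 * 5.4317e-17)
= 3.9931e-20 J
= 0.2493 eV

0.2493


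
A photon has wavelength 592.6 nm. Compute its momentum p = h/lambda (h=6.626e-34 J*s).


p = h / lambda
= 6.626e-34 / (592.6e-9)
= 6.626e-34 / 5.9260e-07
= 1.1181e-27 kg*m/s

1.1181e-27


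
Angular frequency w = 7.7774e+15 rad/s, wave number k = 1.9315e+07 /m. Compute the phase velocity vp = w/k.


vp = w / k
= 7.7774e+15 / 1.9315e+07
= 4.0266e+08 m/s

4.0266e+08


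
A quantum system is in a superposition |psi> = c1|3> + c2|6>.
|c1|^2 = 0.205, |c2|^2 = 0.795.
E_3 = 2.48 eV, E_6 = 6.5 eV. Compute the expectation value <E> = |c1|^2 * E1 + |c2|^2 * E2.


<E> = |c1|^2 * E1 + |c2|^2 * E2
= 0.205 * 2.48 + 0.795 * 6.5
= 0.5084 + 5.1675
= 5.6759 eV

5.6759


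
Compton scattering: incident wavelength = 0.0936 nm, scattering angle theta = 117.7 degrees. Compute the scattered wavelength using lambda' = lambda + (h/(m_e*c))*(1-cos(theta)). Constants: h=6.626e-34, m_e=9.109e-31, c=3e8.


Compton wavelength: h/(m_e*c) = 2.4247e-12 m
d_lambda = 2.4247e-12 * (1 - cos(117.7 deg))
= 2.4247e-12 * 1.464842
= 3.5518e-12 m = 0.003552 nm
lambda' = 0.0936 + 0.003552
= 0.097152 nm

0.097152


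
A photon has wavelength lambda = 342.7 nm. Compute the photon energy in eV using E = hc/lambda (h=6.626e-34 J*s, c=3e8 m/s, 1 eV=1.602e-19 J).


E = hc / lambda
= (6.626e-34)(3e8) / (342.7e-9)
= 1.9878e-25 / 3.4270e-07
= 5.8004e-19 J
Converting to eV: 5.8004e-19 / 1.602e-19
= 3.6207 eV

3.6207


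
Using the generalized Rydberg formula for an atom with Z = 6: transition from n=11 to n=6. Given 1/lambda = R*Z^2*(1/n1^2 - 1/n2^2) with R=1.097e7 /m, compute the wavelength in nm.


1/lambda = R * Z^2 * (1/n1^2 - 1/n2^2)
= 1.097e7 * 6^2 * (1/6^2 - 1/11^2)
= 1.097e7 * 36 * (0.027778 - 0.008264)
= 7.7062e+06 /m
lambda = 1 / 7.7062e+06
= 129.7657 nm

129.7657


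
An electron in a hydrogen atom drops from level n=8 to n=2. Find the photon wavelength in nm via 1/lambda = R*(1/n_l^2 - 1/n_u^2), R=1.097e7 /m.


1/lambda = R * (1/n_l^2 - 1/n_u^2)
= 1.097e7 * (1/2^2 - 1/8^2)
= 1.097e7 * (0.25 - 0.015625)
= 1.097e7 * 0.234375
= 2.5711e+06 /m
lambda = 1 / 2.5711e+06 = 388.9395 nm

388.9395


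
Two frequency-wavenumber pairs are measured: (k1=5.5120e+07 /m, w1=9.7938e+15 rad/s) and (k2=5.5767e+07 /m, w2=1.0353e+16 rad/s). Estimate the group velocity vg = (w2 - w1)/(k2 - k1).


vg = (w2 - w1) / (k2 - k1)
= (1.0353e+16 - 9.7938e+15) / (5.5767e+07 - 5.5120e+07)
= 5.5920e+14 / 6.4700e+05
= 8.6430e+08 m/s

8.6430e+08


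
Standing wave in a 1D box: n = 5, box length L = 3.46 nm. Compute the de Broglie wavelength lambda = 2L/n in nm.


lambda = 2L / n
= 2 * 3.46 / 5
= 6.92 / 5
= 1.384 nm

1.384


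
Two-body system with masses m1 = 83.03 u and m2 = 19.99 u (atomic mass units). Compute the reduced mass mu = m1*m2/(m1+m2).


mu = m1 * m2 / (m1 + m2)
= 83.03 * 19.99 / (83.03 + 19.99)
= 1659.7697 / 103.02
= 16.1111 u

16.1111


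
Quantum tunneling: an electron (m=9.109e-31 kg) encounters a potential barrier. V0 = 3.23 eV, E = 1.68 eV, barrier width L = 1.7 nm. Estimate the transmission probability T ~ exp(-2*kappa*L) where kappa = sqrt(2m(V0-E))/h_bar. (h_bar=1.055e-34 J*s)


V0 - E = 1.55 eV = 2.4831e-19 J
kappa = sqrt(2 * m * (V0-E)) / h_bar
= sqrt(2 * 9.109e-31 * 2.4831e-19) / 1.055e-34
= 6.3752e+09 /m
2*kappa*L = 2 * 6.3752e+09 * 1.7e-9
= 21.6757
T = exp(-21.6757) = 3.857858e-10

3.857858e-10


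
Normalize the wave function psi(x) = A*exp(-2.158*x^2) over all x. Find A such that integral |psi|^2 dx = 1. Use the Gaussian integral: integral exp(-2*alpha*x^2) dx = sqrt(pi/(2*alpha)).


integral |psi|^2 dx = A^2 * sqrt(pi/(2*alpha)) = 1
A^2 = sqrt(2*alpha/pi)
= sqrt(2 * 2.158 / pi)
= 1.172103
A = sqrt(1.172103)
= 1.0826

1.0826


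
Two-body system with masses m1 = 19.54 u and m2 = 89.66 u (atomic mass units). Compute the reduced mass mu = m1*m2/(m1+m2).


mu = m1 * m2 / (m1 + m2)
= 19.54 * 89.66 / (19.54 + 89.66)
= 1751.9564 / 109.2
= 16.0436 u

16.0436


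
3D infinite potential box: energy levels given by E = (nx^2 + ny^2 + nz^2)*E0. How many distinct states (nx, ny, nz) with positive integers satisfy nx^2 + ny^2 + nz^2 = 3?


Enumerate all (nx, ny, nz) with nx^2 + ny^2 + nz^2 = 3:
(1,1,1)
Total degeneracy = 1

1


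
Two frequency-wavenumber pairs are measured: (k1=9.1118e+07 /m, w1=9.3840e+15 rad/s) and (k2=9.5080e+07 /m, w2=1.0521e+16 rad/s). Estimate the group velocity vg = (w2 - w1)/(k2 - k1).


vg = (w2 - w1) / (k2 - k1)
= (1.0521e+16 - 9.3840e+15) / (9.5080e+07 - 9.1118e+07)
= 1.1370e+15 / 3.9620e+06
= 2.8698e+08 m/s

2.8698e+08


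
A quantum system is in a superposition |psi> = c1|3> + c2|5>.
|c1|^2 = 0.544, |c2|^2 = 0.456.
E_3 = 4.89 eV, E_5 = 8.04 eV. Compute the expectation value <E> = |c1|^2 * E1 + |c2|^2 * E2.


<E> = |c1|^2 * E1 + |c2|^2 * E2
= 0.544 * 4.89 + 0.456 * 8.04
= 2.6602 + 3.6662
= 6.3264 eV

6.3264


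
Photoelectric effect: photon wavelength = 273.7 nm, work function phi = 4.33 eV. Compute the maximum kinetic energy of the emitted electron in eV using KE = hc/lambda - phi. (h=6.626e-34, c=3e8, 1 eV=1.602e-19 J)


E_photon = hc / lambda
= (6.626e-34)(3e8) / (273.7e-9)
= 7.2627e-19 J
= 4.5335 eV
KE = E_photon - phi
= 4.5335 - 4.33
= 0.2035 eV

0.2035


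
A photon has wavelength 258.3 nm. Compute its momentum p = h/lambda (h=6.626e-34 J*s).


p = h / lambda
= 6.626e-34 / (258.3e-9)
= 6.626e-34 / 2.5830e-07
= 2.5652e-27 kg*m/s

2.5652e-27


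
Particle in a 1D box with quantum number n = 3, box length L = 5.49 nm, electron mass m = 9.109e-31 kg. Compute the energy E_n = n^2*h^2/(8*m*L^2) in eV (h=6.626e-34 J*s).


E = n^2 * h^2 / (8 * m * L^2)
= 3^2 * (6.626e-34)^2 / (8 * 9.109e-31 * (5.49e-9)^2)
= 9 * 4.3904e-67 / (8 * 9.109e-31 * 3.0140e-17)
= 1.7990e-20 J
= 0.1123 eV

0.1123


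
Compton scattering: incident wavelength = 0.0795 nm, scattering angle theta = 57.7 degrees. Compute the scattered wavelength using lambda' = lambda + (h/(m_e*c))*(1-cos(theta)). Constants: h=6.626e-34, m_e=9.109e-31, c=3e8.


Compton wavelength: h/(m_e*c) = 2.4247e-12 m
d_lambda = 2.4247e-12 * (1 - cos(57.7 deg))
= 2.4247e-12 * 0.465648
= 1.1291e-12 m = 0.001129 nm
lambda' = 0.0795 + 0.001129
= 0.080629 nm

0.080629


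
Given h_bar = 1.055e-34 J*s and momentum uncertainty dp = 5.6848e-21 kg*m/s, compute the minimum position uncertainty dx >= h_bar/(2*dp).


dx = h_bar / (2 * dp)
= 1.055e-34 / (2 * 5.6848e-21)
= 1.055e-34 / 1.1370e-20
= 9.2791e-15 m

9.2791e-15


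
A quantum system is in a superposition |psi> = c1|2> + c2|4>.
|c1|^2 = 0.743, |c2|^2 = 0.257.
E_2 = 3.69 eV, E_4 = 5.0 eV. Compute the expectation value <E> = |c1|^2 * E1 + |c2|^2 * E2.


<E> = |c1|^2 * E1 + |c2|^2 * E2
= 0.743 * 3.69 + 0.257 * 5.0
= 2.7417 + 1.285
= 4.0267 eV

4.0267


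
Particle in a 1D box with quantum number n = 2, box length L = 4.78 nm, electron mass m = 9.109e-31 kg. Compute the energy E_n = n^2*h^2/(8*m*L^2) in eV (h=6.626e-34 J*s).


E = n^2 * h^2 / (8 * m * L^2)
= 2^2 * (6.626e-34)^2 / (8 * 9.109e-31 * (4.78e-9)^2)
= 4 * 4.3904e-67 / (8 * 9.109e-31 * 2.2848e-17)
= 1.0547e-20 J
= 0.0658 eV

0.0658


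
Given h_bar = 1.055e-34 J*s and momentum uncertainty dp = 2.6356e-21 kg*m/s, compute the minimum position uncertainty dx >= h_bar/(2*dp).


dx = h_bar / (2 * dp)
= 1.055e-34 / (2 * 2.6356e-21)
= 1.055e-34 / 5.2712e-21
= 2.0014e-14 m

2.0014e-14


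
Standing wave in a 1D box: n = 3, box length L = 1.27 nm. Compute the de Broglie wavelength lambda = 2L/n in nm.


lambda = 2L / n
= 2 * 1.27 / 3
= 2.54 / 3
= 0.8467 nm

0.8467


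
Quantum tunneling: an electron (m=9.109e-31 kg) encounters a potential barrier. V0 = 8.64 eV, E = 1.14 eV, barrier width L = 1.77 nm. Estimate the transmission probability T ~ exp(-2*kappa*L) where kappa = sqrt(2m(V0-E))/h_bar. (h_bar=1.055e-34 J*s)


V0 - E = 7.5 eV = 1.2015e-18 J
kappa = sqrt(2 * m * (V0-E)) / h_bar
= sqrt(2 * 9.109e-31 * 1.2015e-18) / 1.055e-34
= 1.4024e+10 /m
2*kappa*L = 2 * 1.4024e+10 * 1.77e-9
= 49.6436
T = exp(-49.6436) = 2.754672e-22

2.754672e-22


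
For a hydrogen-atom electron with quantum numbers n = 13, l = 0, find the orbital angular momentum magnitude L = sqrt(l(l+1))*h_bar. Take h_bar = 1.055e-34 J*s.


L = sqrt(l*(l+1)) * h_bar
= sqrt(0 * 1) * 1.055e-34
= sqrt(0) * 1.055e-34
= 0.0 * 1.055e-34
= 0.0000e+00 J*s

0.0000e+00


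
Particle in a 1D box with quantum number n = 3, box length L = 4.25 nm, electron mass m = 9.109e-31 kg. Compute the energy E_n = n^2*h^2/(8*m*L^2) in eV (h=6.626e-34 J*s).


E = n^2 * h^2 / (8 * m * L^2)
= 3^2 * (6.626e-34)^2 / (8 * 9.109e-31 * (4.25e-9)^2)
= 9 * 4.3904e-67 / (8 * 9.109e-31 * 1.8063e-17)
= 3.0020e-20 J
= 0.1874 eV

0.1874


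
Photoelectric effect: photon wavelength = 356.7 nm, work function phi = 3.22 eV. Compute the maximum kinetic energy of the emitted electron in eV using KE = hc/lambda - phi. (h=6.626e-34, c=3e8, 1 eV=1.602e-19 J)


E_photon = hc / lambda
= (6.626e-34)(3e8) / (356.7e-9)
= 5.5728e-19 J
= 3.4786 eV
KE = E_photon - phi
= 3.4786 - 3.22
= 0.2586 eV

0.2586


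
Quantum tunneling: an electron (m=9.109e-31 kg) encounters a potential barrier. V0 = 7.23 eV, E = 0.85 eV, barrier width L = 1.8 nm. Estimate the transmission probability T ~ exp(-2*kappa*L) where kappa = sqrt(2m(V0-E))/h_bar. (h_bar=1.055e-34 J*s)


V0 - E = 6.38 eV = 1.0221e-18 J
kappa = sqrt(2 * m * (V0-E)) / h_bar
= sqrt(2 * 9.109e-31 * 1.0221e-18) / 1.055e-34
= 1.2934e+10 /m
2*kappa*L = 2 * 1.2934e+10 * 1.8e-9
= 46.5631
T = exp(-46.5631) = 5.996502e-21

5.996502e-21


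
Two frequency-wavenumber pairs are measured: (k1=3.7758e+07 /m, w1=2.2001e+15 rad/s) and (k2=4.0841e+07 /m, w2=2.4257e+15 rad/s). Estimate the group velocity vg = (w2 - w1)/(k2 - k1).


vg = (w2 - w1) / (k2 - k1)
= (2.4257e+15 - 2.2001e+15) / (4.0841e+07 - 3.7758e+07)
= 2.2560e+14 / 3.0830e+06
= 7.3175e+07 m/s

7.3175e+07


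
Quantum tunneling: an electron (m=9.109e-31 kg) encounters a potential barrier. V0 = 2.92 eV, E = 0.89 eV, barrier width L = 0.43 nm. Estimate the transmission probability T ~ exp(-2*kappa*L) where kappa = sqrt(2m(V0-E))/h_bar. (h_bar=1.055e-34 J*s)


V0 - E = 2.03 eV = 3.2521e-19 J
kappa = sqrt(2 * m * (V0-E)) / h_bar
= sqrt(2 * 9.109e-31 * 3.2521e-19) / 1.055e-34
= 7.2959e+09 /m
2*kappa*L = 2 * 7.2959e+09 * 0.43e-9
= 6.2744
T = exp(-6.2744) = 1.883828e-03

1.883828e-03


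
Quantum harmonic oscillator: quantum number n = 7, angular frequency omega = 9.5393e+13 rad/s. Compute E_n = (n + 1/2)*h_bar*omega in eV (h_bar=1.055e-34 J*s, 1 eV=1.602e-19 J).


E = (n + 1/2) * h_bar * omega
= (7 + 0.5) * 1.055e-34 * 9.5393e+13
= 7.5 * 1.0064e-20
= 7.5480e-20 J
= 0.4712 eV

0.4712


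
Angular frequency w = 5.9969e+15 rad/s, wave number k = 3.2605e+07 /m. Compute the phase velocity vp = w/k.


vp = w / k
= 5.9969e+15 / 3.2605e+07
= 1.8393e+08 m/s

1.8393e+08


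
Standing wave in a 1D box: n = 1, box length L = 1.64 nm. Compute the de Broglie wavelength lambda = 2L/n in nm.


lambda = 2L / n
= 2 * 1.64 / 1
= 3.28 / 1
= 3.28 nm

3.28


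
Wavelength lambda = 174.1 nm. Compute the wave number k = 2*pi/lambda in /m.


k = 2 * pi / lambda
= 6.2832 / (174.1e-9)
= 6.2832 / 1.7410e-07
= 3.6090e+07 /m

3.6090e+07


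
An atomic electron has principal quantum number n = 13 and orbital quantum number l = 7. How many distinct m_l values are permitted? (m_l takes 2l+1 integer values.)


m_l ranges from -l to +l in integer steps
So m_l goes from -7 to +7
Count = 2l + 1 = 2*7 + 1
= 15

15


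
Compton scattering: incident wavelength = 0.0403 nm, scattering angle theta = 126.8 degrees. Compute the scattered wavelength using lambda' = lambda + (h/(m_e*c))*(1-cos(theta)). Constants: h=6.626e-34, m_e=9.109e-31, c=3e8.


Compton wavelength: h/(m_e*c) = 2.4247e-12 m
d_lambda = 2.4247e-12 * (1 - cos(126.8 deg))
= 2.4247e-12 * 1.599024
= 3.8772e-12 m = 0.003877 nm
lambda' = 0.0403 + 0.003877
= 0.044177 nm

0.044177


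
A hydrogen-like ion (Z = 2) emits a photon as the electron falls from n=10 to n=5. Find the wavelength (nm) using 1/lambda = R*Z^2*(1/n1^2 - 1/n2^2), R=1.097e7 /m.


1/lambda = R * Z^2 * (1/n1^2 - 1/n2^2)
= 1.097e7 * 2^2 * (1/5^2 - 1/10^2)
= 1.097e7 * 4 * (0.04 - 0.01)
= 1.3164e+06 /m
lambda = 1 / 1.3164e+06
= 759.6475 nm

759.6475


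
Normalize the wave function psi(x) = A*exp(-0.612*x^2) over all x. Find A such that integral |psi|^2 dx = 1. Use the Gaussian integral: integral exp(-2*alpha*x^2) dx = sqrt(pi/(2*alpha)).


integral |psi|^2 dx = A^2 * sqrt(pi/(2*alpha)) = 1
A^2 = sqrt(2*alpha/pi)
= sqrt(2 * 0.612 / pi)
= 0.624189
A = sqrt(0.624189)
= 0.7901

0.7901


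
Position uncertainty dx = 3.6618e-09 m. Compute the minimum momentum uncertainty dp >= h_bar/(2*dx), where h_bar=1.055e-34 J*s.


dp = h_bar / (2 * dx)
= 1.055e-34 / (2 * 3.6618e-09)
= 1.055e-34 / 7.3236e-09
= 1.4405e-26 kg*m/s

1.4405e-26


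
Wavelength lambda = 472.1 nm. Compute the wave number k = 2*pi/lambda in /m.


k = 2 * pi / lambda
= 6.2832 / (472.1e-9)
= 6.2832 / 4.7210e-07
= 1.3309e+07 /m

1.3309e+07


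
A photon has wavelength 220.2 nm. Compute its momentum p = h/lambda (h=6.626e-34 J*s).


p = h / lambda
= 6.626e-34 / (220.2e-9)
= 6.626e-34 / 2.2020e-07
= 3.0091e-27 kg*m/s

3.0091e-27


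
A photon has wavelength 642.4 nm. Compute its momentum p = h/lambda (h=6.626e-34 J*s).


p = h / lambda
= 6.626e-34 / (642.4e-9)
= 6.626e-34 / 6.4240e-07
= 1.0314e-27 kg*m/s

1.0314e-27


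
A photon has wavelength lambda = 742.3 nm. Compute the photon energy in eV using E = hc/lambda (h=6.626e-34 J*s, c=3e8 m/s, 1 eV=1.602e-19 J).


E = hc / lambda
= (6.626e-34)(3e8) / (742.3e-9)
= 1.9878e-25 / 7.4230e-07
= 2.6779e-19 J
Converting to eV: 2.6779e-19 / 1.602e-19
= 1.6716 eV

1.6716


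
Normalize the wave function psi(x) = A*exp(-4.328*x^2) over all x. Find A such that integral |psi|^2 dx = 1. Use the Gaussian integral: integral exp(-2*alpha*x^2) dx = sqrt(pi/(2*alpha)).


integral |psi|^2 dx = A^2 * sqrt(pi/(2*alpha)) = 1
A^2 = sqrt(2*alpha/pi)
= sqrt(2 * 4.328 / pi)
= 1.659907
A = sqrt(1.659907)
= 1.2884

1.2884


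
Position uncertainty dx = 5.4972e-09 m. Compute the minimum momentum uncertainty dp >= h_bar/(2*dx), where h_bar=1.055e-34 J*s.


dp = h_bar / (2 * dx)
= 1.055e-34 / (2 * 5.4972e-09)
= 1.055e-34 / 1.0994e-08
= 9.5958e-27 kg*m/s

9.5958e-27


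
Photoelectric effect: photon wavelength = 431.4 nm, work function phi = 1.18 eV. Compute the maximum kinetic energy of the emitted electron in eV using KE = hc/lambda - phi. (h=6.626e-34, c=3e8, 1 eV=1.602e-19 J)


E_photon = hc / lambda
= (6.626e-34)(3e8) / (431.4e-9)
= 4.6078e-19 J
= 2.8763 eV
KE = E_photon - phi
= 2.8763 - 1.18
= 1.6963 eV

1.6963


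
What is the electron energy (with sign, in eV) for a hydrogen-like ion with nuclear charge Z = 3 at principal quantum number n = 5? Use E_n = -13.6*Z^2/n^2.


E_n = -13.6 * Z^2 / n^2
= -13.6 * 3^2 / 5^2
= -13.6 * 9 / 25
= -4.896 eV

-4.896


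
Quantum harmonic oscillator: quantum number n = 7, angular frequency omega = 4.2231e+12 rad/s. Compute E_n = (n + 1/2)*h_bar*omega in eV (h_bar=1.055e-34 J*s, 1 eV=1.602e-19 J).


E = (n + 1/2) * h_bar * omega
= (7 + 0.5) * 1.055e-34 * 4.2231e+12
= 7.5 * 4.4554e-22
= 3.3415e-21 J
= 0.0209 eV

0.0209


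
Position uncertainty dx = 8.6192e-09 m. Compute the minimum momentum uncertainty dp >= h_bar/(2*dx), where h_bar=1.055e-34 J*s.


dp = h_bar / (2 * dx)
= 1.055e-34 / (2 * 8.6192e-09)
= 1.055e-34 / 1.7238e-08
= 6.1201e-27 kg*m/s

6.1201e-27


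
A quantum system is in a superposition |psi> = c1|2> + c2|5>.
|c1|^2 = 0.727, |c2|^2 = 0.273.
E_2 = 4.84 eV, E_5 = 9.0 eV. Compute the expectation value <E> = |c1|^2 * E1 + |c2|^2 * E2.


<E> = |c1|^2 * E1 + |c2|^2 * E2
= 0.727 * 4.84 + 0.273 * 9.0
= 3.5187 + 2.457
= 5.9757 eV

5.9757


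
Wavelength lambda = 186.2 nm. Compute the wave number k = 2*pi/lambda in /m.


k = 2 * pi / lambda
= 6.2832 / (186.2e-9)
= 6.2832 / 1.8620e-07
= 3.3744e+07 /m

3.3744e+07


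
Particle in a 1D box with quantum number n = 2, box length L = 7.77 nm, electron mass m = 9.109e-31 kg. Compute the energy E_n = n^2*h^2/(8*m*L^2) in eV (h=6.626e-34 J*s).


E = n^2 * h^2 / (8 * m * L^2)
= 2^2 * (6.626e-34)^2 / (8 * 9.109e-31 * (7.77e-9)^2)
= 4 * 4.3904e-67 / (8 * 9.109e-31 * 6.0373e-17)
= 3.9917e-21 J
= 0.0249 eV

0.0249


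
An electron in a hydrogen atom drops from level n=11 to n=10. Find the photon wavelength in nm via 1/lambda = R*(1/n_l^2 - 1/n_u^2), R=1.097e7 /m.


1/lambda = R * (1/n_l^2 - 1/n_u^2)
= 1.097e7 * (1/10^2 - 1/11^2)
= 1.097e7 * (0.01 - 0.008264)
= 1.097e7 * 0.001736
= 1.9039e+04 /m
lambda = 1 / 1.9039e+04 = 52524.2002 nm

52524.2002


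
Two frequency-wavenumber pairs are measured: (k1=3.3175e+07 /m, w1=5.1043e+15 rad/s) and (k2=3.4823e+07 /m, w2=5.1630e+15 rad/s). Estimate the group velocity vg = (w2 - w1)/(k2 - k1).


vg = (w2 - w1) / (k2 - k1)
= (5.1630e+15 - 5.1043e+15) / (3.4823e+07 - 3.3175e+07)
= 5.8700e+13 / 1.6480e+06
= 3.5619e+07 m/s

3.5619e+07


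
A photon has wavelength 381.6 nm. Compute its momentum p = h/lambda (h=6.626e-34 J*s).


p = h / lambda
= 6.626e-34 / (381.6e-9)
= 6.626e-34 / 3.8160e-07
= 1.7364e-27 kg*m/s

1.7364e-27


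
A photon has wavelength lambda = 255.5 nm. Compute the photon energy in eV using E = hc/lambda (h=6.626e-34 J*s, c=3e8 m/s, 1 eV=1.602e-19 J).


E = hc / lambda
= (6.626e-34)(3e8) / (255.5e-9)
= 1.9878e-25 / 2.5550e-07
= 7.7800e-19 J
Converting to eV: 7.7800e-19 / 1.602e-19
= 4.8565 eV

4.8565


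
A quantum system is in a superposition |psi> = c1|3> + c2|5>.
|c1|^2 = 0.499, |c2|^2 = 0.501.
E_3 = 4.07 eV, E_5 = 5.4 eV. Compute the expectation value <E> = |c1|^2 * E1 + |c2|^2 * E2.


<E> = |c1|^2 * E1 + |c2|^2 * E2
= 0.499 * 4.07 + 0.501 * 5.4
= 2.0309 + 2.7054
= 4.7363 eV

4.7363


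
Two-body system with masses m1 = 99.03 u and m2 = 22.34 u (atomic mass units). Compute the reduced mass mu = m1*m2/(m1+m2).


mu = m1 * m2 / (m1 + m2)
= 99.03 * 22.34 / (99.03 + 22.34)
= 2212.3302 / 121.37
= 18.228 u

18.228


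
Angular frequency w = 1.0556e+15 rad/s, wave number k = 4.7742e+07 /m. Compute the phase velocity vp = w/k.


vp = w / k
= 1.0556e+15 / 4.7742e+07
= 2.2111e+07 m/s

2.2111e+07


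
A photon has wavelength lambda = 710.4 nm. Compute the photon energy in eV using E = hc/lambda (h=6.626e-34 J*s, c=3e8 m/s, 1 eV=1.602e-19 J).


E = hc / lambda
= (6.626e-34)(3e8) / (710.4e-9)
= 1.9878e-25 / 7.1040e-07
= 2.7981e-19 J
Converting to eV: 2.7981e-19 / 1.602e-19
= 1.7467 eV

1.7467


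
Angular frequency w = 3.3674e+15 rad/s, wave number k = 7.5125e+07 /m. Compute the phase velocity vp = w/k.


vp = w / k
= 3.3674e+15 / 7.5125e+07
= 4.4824e+07 m/s

4.4824e+07


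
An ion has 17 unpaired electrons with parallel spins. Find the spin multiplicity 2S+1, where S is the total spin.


Total spin S = N * (1/2) = 17 * 0.5 = 8.5
Spin multiplicity = 2S + 1
= 2 * 8.5 + 1
= 18

18


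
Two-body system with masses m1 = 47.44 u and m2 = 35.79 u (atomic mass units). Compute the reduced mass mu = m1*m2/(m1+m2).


mu = m1 * m2 / (m1 + m2)
= 47.44 * 35.79 / (47.44 + 35.79)
= 1697.8776 / 83.23
= 20.3998 u

20.3998


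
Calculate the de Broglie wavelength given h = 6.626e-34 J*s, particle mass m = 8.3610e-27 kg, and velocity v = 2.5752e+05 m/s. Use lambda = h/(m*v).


lambda = h / (m * v)
= 6.626e-34 / (8.3610e-27 * 2.5752e+05)
= 6.626e-34 / 2.1531e-21
= 3.0774e-13 m

3.0774e-13


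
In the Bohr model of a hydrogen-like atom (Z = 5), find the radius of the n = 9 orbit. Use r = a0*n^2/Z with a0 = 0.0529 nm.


r = a0 * n^2 / Z
= 0.0529 * 9^2 / 5
= 0.0529 * 81 / 5
= 0.857 nm

0.857


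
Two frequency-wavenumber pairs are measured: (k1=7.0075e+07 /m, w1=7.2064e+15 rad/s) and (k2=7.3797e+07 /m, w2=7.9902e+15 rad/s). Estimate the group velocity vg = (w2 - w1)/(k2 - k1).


vg = (w2 - w1) / (k2 - k1)
= (7.9902e+15 - 7.2064e+15) / (7.3797e+07 - 7.0075e+07)
= 7.8380e+14 / 3.7220e+06
= 2.1059e+08 m/s

2.1059e+08


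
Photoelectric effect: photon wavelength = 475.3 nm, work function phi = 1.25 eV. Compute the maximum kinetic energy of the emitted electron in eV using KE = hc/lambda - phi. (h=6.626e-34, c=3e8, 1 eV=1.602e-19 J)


E_photon = hc / lambda
= (6.626e-34)(3e8) / (475.3e-9)
= 4.1822e-19 J
= 2.6106 eV
KE = E_photon - phi
= 2.6106 - 1.25
= 1.3606 eV

1.3606


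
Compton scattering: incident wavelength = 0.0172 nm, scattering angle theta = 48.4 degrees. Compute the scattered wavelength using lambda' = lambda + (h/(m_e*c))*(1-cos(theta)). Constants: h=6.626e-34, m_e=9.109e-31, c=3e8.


Compton wavelength: h/(m_e*c) = 2.4247e-12 m
d_lambda = 2.4247e-12 * (1 - cos(48.4 deg))
= 2.4247e-12 * 0.336074
= 8.1488e-13 m = 0.000815 nm
lambda' = 0.0172 + 0.000815
= 0.018015 nm

0.018015


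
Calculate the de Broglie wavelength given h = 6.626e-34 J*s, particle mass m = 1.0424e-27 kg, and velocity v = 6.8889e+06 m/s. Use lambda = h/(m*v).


lambda = h / (m * v)
= 6.626e-34 / (1.0424e-27 * 6.8889e+06)
= 6.626e-34 / 7.1810e-21
= 9.2271e-14 m

9.2271e-14


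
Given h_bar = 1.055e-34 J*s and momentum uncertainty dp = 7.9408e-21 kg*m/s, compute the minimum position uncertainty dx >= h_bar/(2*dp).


dx = h_bar / (2 * dp)
= 1.055e-34 / (2 * 7.9408e-21)
= 1.055e-34 / 1.5882e-20
= 6.6429e-15 m

6.6429e-15


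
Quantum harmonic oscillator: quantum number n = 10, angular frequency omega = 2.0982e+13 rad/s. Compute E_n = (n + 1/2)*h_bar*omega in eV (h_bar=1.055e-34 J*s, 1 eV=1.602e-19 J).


E = (n + 1/2) * h_bar * omega
= (10 + 0.5) * 1.055e-34 * 2.0982e+13
= 10.5 * 2.2136e-21
= 2.3243e-20 J
= 0.1451 eV

0.1451


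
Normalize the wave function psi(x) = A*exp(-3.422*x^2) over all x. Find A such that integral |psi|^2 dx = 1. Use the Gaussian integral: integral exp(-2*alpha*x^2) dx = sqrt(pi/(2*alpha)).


integral |psi|^2 dx = A^2 * sqrt(pi/(2*alpha)) = 1
A^2 = sqrt(2*alpha/pi)
= sqrt(2 * 3.422 / pi)
= 1.475979
A = sqrt(1.475979)
= 1.2149

1.2149


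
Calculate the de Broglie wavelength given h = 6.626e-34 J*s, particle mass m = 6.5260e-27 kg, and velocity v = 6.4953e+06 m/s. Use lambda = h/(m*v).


lambda = h / (m * v)
= 6.626e-34 / (6.5260e-27 * 6.4953e+06)
= 6.626e-34 / 4.2388e-20
= 1.5632e-14 m

1.5632e-14


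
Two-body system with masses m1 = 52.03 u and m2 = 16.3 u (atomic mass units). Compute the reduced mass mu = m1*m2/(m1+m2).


mu = m1 * m2 / (m1 + m2)
= 52.03 * 16.3 / (52.03 + 16.3)
= 848.089 / 68.33
= 12.4117 u

12.4117


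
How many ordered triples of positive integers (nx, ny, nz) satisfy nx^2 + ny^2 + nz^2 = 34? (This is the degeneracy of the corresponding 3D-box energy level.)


Enumerate all (nx, ny, nz) with nx^2 + ny^2 + nz^2 = 34:
(3,3,4)
(3,4,3)
(4,3,3)
Total degeneracy = 3

3


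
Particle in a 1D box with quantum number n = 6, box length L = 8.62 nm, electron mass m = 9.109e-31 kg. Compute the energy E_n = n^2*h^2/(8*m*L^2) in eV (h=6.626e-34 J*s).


E = n^2 * h^2 / (8 * m * L^2)
= 6^2 * (6.626e-34)^2 / (8 * 9.109e-31 * (8.62e-9)^2)
= 36 * 4.3904e-67 / (8 * 9.109e-31 * 7.4304e-17)
= 2.9190e-20 J
= 0.1822 eV

0.1822


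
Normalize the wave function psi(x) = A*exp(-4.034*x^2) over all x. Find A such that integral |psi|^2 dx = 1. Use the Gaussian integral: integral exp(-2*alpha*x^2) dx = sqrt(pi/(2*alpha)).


integral |psi|^2 dx = A^2 * sqrt(pi/(2*alpha)) = 1
A^2 = sqrt(2*alpha/pi)
= sqrt(2 * 4.034 / pi)
= 1.602537
A = sqrt(1.602537)
= 1.2659

1.2659


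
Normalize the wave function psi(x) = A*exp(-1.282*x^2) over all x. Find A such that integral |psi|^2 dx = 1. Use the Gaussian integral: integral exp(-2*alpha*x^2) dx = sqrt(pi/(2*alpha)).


integral |psi|^2 dx = A^2 * sqrt(pi/(2*alpha)) = 1
A^2 = sqrt(2*alpha/pi)
= sqrt(2 * 1.282 / pi)
= 0.903408
A = sqrt(0.903408)
= 0.9505

0.9505


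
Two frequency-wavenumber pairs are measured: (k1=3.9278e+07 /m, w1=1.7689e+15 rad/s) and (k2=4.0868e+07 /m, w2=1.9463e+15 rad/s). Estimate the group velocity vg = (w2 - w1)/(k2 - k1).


vg = (w2 - w1) / (k2 - k1)
= (1.9463e+15 - 1.7689e+15) / (4.0868e+07 - 3.9278e+07)
= 1.7740e+14 / 1.5900e+06
= 1.1157e+08 m/s

1.1157e+08


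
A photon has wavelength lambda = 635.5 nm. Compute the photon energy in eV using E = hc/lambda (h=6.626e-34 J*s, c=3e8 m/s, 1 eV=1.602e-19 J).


E = hc / lambda
= (6.626e-34)(3e8) / (635.5e-9)
= 1.9878e-25 / 6.3550e-07
= 3.1279e-19 J
Converting to eV: 3.1279e-19 / 1.602e-19
= 1.9525 eV

1.9525


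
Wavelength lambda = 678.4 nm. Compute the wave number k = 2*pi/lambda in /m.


k = 2 * pi / lambda
= 6.2832 / (678.4e-9)
= 6.2832 / 6.7840e-07
= 9.2618e+06 /m

9.2618e+06


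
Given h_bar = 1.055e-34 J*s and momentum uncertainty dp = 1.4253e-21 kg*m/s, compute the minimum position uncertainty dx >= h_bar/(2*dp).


dx = h_bar / (2 * dp)
= 1.055e-34 / (2 * 1.4253e-21)
= 1.055e-34 / 2.8506e-21
= 3.7010e-14 m

3.7010e-14


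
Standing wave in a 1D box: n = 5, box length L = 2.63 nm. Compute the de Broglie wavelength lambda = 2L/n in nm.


lambda = 2L / n
= 2 * 2.63 / 5
= 5.26 / 5
= 1.052 nm

1.052


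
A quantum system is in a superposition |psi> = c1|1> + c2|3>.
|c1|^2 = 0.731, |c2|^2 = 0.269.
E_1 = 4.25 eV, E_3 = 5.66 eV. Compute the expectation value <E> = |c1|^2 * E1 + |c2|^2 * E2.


<E> = |c1|^2 * E1 + |c2|^2 * E2
= 0.731 * 4.25 + 0.269 * 5.66
= 3.1067 + 1.5225
= 4.6293 eV

4.6293


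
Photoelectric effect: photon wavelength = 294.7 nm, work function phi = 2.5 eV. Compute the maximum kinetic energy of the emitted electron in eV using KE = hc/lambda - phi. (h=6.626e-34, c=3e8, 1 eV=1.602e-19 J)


E_photon = hc / lambda
= (6.626e-34)(3e8) / (294.7e-9)
= 6.7452e-19 J
= 4.2105 eV
KE = E_photon - phi
= 4.2105 - 2.5
= 1.7105 eV

1.7105


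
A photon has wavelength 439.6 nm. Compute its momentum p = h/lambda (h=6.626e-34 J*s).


p = h / lambda
= 6.626e-34 / (439.6e-9)
= 6.626e-34 / 4.3960e-07
= 1.5073e-27 kg*m/s

1.5073e-27


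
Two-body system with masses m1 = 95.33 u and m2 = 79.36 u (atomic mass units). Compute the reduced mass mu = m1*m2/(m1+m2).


mu = m1 * m2 / (m1 + m2)
= 95.33 * 79.36 / (95.33 + 79.36)
= 7565.3888 / 174.69
= 43.3075 u

43.3075


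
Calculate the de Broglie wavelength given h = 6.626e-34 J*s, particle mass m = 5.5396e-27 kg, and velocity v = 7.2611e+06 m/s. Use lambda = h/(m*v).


lambda = h / (m * v)
= 6.626e-34 / (5.5396e-27 * 7.2611e+06)
= 6.626e-34 / 4.0224e-20
= 1.6473e-14 m

1.6473e-14


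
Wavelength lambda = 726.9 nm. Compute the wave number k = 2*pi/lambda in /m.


k = 2 * pi / lambda
= 6.2832 / (726.9e-9)
= 6.2832 / 7.2690e-07
= 8.6438e+06 /m

8.6438e+06
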